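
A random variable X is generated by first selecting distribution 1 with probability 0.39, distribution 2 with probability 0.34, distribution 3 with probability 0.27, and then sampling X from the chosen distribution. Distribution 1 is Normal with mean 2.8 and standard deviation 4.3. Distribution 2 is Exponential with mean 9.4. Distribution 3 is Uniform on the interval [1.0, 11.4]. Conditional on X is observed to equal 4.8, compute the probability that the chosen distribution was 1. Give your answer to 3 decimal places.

0.405

Likelihoods f(4.8 | ·): 1: 0.0832656; 2: 0.0638417; 3: 0.0961538.
Posterior ∝ prior × likelihood. Numerator for 1: 0.39·0.0832656 = 0.0324736.
Normalizing constant: 0.39·0.0832656 + 0.34·0.0638417 + 0.27·0.0961538 = 0.0801413.
P(1 | observation) = 0.0324736 / 0.0801413 = 0.405204.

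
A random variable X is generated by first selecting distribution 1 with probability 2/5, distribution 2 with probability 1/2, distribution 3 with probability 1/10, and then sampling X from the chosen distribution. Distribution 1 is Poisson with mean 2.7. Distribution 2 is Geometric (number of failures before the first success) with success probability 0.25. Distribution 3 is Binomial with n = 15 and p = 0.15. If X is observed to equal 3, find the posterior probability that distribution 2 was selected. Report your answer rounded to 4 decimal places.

Likelihoods P(X=3 | ·): 1: 0.220468; 2: 0.105469; 3: 0.21843.
Posterior ∝ prior × likelihood. Numerator for 2: 0.5·0.105469 = 0.0527344.
Normalizing constant: 0.4·0.220468 + 0.5·0.105469 + 0.1·0.21843 = 0.162764.
P(2 | observation) = 0.0527344 / 0.162764 = 0.323992.

0.3240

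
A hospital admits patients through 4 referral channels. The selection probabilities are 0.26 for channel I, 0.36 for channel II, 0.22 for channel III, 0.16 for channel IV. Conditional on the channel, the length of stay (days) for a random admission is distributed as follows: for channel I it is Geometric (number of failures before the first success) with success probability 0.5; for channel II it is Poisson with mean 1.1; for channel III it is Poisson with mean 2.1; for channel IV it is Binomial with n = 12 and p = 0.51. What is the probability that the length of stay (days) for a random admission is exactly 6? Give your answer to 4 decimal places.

Conditional on each channel, P(X = 6): I: 0.0078125; II: 0.00081903; III: 0.014587; IV: 0.225045.
By total probability, P(X = 6) = 0.26·0.0078125 + 0.36·0.00081903 + 0.22·0.014587 + 0.16·0.225045 = 0.0415424.

0.0415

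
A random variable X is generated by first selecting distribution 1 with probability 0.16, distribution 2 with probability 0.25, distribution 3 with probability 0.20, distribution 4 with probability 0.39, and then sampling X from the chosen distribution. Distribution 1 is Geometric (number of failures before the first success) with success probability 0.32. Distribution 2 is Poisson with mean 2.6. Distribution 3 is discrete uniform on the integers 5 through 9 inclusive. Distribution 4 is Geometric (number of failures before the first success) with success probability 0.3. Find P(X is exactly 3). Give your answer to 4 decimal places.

Conditional on each component, P(X = 3): 1: 0.100618; 2: 0.217572; 3: 0; 4: 0.1029.
By total probability, P(X = 3) = 0.16·0.100618 + 0.25·0.217572 + 0.2·0 + 0.39·0.1029 = 0.110623.

0.1106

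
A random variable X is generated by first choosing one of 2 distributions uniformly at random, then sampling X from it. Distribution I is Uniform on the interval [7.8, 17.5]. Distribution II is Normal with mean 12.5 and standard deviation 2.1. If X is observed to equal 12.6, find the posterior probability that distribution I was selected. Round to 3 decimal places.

Likelihoods f(12.6 | ·): I: 0.103093; II: 0.189757.
Posterior ∝ prior × likelihood. Numerator for I: 0.5·0.103093 = 0.0515464.
Normalizing constant: 0.5·0.103093 + 0.5·0.189757 = 0.146425.
P(I | observation) = 0.0515464 / 0.146425 = 0.352033.

0.352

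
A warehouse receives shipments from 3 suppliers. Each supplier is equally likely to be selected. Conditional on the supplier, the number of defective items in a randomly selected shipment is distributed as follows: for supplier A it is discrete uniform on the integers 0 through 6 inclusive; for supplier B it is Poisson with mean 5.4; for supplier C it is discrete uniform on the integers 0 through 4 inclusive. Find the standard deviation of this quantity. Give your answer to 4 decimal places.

2.4157

Per component, A: μ=3, E[X²]=13; B: μ=5.4, E[X²]=34.56; C: μ=2, E[X²]=6.
E[X] = 0.333333·3 + 0.333333·5.4 + 0.333333·2 = 3.46667.
E[X²] = 0.333333·13 + 0.333333·34.56 + 0.333333·6 = 17.8533.
Var(X) = E[X²] − (E[X])² = 17.8533 − 12.0178 = 5.83556.
SD(X) = √5.83556 = 2.41569.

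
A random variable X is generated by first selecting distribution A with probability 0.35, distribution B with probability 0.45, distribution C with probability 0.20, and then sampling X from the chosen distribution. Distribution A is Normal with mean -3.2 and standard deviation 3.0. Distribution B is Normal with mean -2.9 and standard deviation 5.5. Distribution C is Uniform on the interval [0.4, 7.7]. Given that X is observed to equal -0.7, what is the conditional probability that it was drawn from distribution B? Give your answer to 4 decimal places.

0.4781

Likelihoods f(-0.7 | ·): A: 0.0939706; B: 0.0669582; C: 0.
Posterior ∝ prior × likelihood. Numerator for B: 0.45·0.0669582 = 0.0301312.
Normalizing constant: 0.35·0.0939706 + 0.45·0.0669582 + 0.2·0 = 0.0630209.
P(B | observation) = 0.0301312 / 0.0630209 = 0.478114.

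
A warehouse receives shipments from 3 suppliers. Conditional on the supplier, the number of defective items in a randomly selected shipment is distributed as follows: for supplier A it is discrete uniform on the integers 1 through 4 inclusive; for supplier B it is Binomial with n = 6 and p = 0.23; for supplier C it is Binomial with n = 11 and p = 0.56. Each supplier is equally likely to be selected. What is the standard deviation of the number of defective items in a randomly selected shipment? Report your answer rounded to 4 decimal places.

Per component, A: μ=2.5, E[X²]=7.5; B: μ=1.38, E[X²]=2.967; C: μ=6.16, E[X²]=40.656.
E[X] = 0.333333·2.5 + 0.333333·1.38 + 0.333333·6.16 = 3.34667.
E[X²] = 0.333333·7.5 + 0.333333·2.967 + 0.333333·40.656 = 17.041.
Var(X) = E[X²] − (E[X])² = 17.041 − 11.2002 = 5.84082.
SD(X) = √5.84082 = 2.41678.

2.4168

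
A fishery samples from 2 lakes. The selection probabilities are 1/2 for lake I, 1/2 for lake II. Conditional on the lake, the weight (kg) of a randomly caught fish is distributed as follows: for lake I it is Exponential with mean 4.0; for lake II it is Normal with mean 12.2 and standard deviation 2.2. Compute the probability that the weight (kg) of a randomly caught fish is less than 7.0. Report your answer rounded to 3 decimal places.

0.418

Conditional on each lake, P(X < 7.0): I: 0.826226; II: 0.00904828.
By total probability, P(X < 7.0) = 0.5·0.826226 + 0.5·0.00904828 = 0.417637.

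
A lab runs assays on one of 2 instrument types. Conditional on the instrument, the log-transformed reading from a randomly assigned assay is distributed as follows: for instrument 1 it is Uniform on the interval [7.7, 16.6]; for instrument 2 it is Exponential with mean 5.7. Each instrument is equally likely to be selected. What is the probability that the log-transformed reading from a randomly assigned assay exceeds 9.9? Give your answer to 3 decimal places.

0.464

Conditional on each instrument, P(X > 9.9): 1: 0.752809; 2: 0.176076.
By total probability, P(X > 9.9) = 0.5·0.752809 + 0.5·0.176076 = 0.464442.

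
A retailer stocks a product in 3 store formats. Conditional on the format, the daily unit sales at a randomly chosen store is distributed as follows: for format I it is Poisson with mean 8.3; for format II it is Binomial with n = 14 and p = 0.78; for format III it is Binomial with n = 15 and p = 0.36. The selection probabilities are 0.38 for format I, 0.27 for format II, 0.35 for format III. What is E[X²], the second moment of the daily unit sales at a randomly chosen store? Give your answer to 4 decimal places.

For each component E[X²] = Var + (mean)², giving I: 77.19; II: 121.649; III: 32.616.
Overall E[X²] = 0.38·77.19 + 0.27·121.649 + 0.35·32.616 = 73.593.

73.5930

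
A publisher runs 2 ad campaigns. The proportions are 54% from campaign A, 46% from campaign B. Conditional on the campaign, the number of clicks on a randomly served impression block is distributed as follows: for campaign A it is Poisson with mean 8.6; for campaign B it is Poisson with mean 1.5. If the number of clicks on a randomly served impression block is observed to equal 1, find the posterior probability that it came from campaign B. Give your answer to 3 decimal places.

Likelihoods P(X=1 | ·): A: 0.00158331; B: 0.334695.
Posterior ∝ prior × likelihood. Numerator for B: 0.46·0.334695 = 0.15396.
Normalizing constant: 0.54·0.00158331 + 0.46·0.334695 = 0.154815.
P(B | observation) = 0.15396 / 0.154815 = 0.994477.

0.994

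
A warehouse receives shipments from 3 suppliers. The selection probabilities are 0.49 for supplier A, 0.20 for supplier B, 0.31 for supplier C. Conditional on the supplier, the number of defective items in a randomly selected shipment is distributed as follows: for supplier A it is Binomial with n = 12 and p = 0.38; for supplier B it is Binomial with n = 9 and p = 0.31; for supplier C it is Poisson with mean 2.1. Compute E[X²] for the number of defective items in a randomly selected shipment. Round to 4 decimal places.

15.5341

For each component E[X²] = Var + (mean)², giving A: 23.6208; B: 9.7092; C: 6.51.
Overall E[X²] = 0.49·23.6208 + 0.2·9.7092 + 0.31·6.51 = 15.5341.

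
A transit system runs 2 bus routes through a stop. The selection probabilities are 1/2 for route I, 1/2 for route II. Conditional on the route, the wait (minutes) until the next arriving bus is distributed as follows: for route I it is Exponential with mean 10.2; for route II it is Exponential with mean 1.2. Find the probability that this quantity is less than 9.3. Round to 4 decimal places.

Conditional on each route, P(X < 9.3): I: 0.598185; II: 0.999569.
By total probability, P(X < 9.3) = 0.5·0.598185 + 0.5·0.999569 = 0.798877.

0.7989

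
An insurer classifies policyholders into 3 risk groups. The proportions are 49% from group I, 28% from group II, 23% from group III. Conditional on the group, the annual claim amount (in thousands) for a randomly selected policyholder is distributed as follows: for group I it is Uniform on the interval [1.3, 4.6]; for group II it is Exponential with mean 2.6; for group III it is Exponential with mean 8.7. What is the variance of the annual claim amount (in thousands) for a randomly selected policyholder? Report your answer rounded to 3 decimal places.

25.885

Per component, I: μ=2.95, E[X²]=9.61; II: μ=2.6, E[X²]=13.52; III: μ=8.7, E[X²]=151.38.
E[X] = 0.49·2.95 + 0.28·2.6 + 0.23·8.7 = 4.1745.
E[X²] = 0.49·9.61 + 0.28·13.52 + 0.23·151.38 = 43.3119.
Var(X) = E[X²] − (E[X])² = 43.3119 − 17.4265 = 25.8854.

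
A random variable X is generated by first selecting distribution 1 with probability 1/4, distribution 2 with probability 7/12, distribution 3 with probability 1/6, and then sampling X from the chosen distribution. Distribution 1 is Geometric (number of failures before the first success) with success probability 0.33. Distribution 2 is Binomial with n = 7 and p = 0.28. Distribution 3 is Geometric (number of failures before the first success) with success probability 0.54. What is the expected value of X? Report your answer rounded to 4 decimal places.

Component means — 1: 2.0303; 2: 1.96; 3: 0.851852.
E[X] = 0.25·2.0303 + 0.583333·1.96 + 0.166667·0.851852 = 1.79288.

1.7929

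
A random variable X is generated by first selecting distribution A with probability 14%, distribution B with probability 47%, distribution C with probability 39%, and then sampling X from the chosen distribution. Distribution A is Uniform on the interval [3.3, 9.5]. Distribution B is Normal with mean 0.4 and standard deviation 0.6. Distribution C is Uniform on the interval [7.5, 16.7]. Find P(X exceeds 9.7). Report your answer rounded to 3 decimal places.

0.297

Conditional on each component, P(X > 9.7): A: 0; B: 0; C: 0.76087.
By total probability, P(X > 9.7) = 0.14·0 + 0.47·0 + 0.39·0.76087 = 0.296739.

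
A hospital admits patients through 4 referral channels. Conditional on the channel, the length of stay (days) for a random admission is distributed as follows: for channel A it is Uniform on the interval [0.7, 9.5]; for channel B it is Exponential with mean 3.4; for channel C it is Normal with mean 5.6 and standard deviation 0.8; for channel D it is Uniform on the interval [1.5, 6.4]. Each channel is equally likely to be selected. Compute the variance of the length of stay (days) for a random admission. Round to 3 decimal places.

5.934

Per component, A: μ=5.1, E[X²]=32.4633; B: μ=3.4, E[X²]=23.12; C: μ=5.6, E[X²]=32; D: μ=3.95, E[X²]=17.6033.
E[X] = 0.25·5.1 + 0.25·3.4 + 0.25·5.6 + 0.25·3.95 = 4.5125.
E[X²] = 0.25·32.4633 + 0.25·23.12 + 0.25·32 + 0.25·17.6033 = 26.2967.
Var(X) = E[X²] − (E[X])² = 26.2967 − 20.3627 = 5.93401.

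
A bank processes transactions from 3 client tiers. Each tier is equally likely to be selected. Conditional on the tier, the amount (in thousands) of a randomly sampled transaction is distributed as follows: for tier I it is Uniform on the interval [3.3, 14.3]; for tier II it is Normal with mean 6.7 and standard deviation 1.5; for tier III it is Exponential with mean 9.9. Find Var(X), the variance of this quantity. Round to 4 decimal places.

38.5433

Per component, I: μ=8.8, E[X²]=87.5233; II: μ=6.7, E[X²]=47.14; III: μ=9.9, E[X²]=196.02.
E[X] = 0.333333·8.8 + 0.333333·6.7 + 0.333333·9.9 = 8.46667.
E[X²] = 0.333333·87.5233 + 0.333333·47.14 + 0.333333·196.02 = 110.228.
Var(X) = E[X²] − (E[X])² = 110.228 − 71.6844 = 38.5433.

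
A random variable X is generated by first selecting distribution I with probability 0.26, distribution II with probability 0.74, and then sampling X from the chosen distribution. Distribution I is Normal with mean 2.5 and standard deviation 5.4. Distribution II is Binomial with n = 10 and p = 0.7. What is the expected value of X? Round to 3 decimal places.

Component means — I: 2.5; II: 7.
E[X] = 0.26·2.5 + 0.74·7 = 5.83.

5.830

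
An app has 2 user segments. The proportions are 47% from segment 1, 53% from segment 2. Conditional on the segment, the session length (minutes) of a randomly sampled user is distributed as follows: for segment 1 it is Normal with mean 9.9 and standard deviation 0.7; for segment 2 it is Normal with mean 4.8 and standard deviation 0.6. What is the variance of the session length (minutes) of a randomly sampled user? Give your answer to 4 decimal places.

Per component, 1: μ=9.9, E[X²]=98.5; 2: μ=4.8, E[X²]=23.4.
E[X] = 0.47·9.9 + 0.53·4.8 = 7.197.
E[X²] = 0.47·98.5 + 0.53·23.4 = 58.697.
Var(X) = E[X²] − (E[X])² = 58.697 − 51.7968 = 6.90019.

6.9002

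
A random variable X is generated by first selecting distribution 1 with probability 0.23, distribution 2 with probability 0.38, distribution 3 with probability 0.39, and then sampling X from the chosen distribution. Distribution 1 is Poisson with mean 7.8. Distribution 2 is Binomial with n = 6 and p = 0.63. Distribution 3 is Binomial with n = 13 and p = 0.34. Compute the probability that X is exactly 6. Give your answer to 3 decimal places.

0.110

Conditional on each component, P(X = 6): 1: 0.128156; 2: 0.0625235; 3: 0.14461.
By total probability, P(X = 6) = 0.23·0.128156 + 0.38·0.0625235 + 0.39·0.14461 = 0.109633.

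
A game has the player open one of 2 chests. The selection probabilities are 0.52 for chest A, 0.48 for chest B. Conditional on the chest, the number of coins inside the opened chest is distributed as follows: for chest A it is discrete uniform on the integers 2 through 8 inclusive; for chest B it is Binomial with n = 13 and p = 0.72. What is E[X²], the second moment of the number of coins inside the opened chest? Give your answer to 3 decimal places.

58.391

For each component E[X²] = Var + (mean)², giving A: 29; B: 90.2304.
Overall E[X²] = 0.52·29 + 0.48·90.2304 = 58.3906.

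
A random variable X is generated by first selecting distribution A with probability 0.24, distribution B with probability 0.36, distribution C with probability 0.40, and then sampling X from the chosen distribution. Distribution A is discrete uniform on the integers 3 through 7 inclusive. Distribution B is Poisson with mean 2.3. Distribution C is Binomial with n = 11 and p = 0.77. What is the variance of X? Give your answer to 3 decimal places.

Per component, A: μ=5, E[X²]=27; B: μ=2.3, E[X²]=7.59; C: μ=8.47, E[X²]=73.689.
E[X] = 0.24·5 + 0.36·2.3 + 0.4·8.47 = 5.416.
E[X²] = 0.24·27 + 0.36·7.59 + 0.4·73.689 = 38.688.
Var(X) = E[X²] − (E[X])² = 38.688 − 29.3331 = 9.35494.

9.355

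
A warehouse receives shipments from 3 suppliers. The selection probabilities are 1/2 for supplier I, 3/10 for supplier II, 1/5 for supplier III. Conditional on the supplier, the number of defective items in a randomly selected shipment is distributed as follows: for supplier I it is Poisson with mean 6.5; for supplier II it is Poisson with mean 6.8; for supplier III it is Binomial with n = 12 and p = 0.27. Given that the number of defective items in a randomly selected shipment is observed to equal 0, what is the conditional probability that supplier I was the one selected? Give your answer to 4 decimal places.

Likelihoods P(X=0 | ·): I: 0.00150344; II: 0.00111378; III: 0.022902.
Posterior ∝ prior × likelihood. Numerator for I: 0.5·0.00150344 = 0.00075172.
Normalizing constant: 0.5·0.00150344 + 0.3·0.00111378 + 0.2·0.022902 = 0.00566626.
P(I | observation) = 0.00075172 / 0.00566626 = 0.132666.

0.1327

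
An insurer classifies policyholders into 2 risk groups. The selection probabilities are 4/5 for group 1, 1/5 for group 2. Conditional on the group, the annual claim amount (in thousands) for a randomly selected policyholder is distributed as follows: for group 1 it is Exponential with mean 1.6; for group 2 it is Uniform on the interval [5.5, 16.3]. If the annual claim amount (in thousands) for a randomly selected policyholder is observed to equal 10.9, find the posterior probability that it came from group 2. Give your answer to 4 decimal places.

Likelihoods f(10.9 | ·): 1: 0.000687462; 2: 0.0925926.
Posterior ∝ prior × likelihood. Numerator for 2: 0.2·0.0925926 = 0.0185185.
Normalizing constant: 0.8·0.000687462 + 0.2·0.0925926 = 0.0190685.
P(2 | observation) = 0.0185185 / 0.0190685 = 0.971158.

0.9712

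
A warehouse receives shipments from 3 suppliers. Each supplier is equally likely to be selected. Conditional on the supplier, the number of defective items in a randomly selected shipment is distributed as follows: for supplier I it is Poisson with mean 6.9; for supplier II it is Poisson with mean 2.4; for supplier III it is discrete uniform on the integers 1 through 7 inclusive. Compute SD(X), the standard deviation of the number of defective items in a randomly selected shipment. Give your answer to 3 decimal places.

Per component, I: μ=6.9, E[X²]=54.51; II: μ=2.4, E[X²]=8.16; III: μ=4, E[X²]=20.
E[X] = 0.333333·6.9 + 0.333333·2.4 + 0.333333·4 = 4.43333.
E[X²] = 0.333333·54.51 + 0.333333·8.16 + 0.333333·20 = 27.5567.
Var(X) = E[X²] − (E[X])² = 27.5567 − 19.6544 = 7.90222.
SD(X) = √7.90222 = 2.81109.

2.811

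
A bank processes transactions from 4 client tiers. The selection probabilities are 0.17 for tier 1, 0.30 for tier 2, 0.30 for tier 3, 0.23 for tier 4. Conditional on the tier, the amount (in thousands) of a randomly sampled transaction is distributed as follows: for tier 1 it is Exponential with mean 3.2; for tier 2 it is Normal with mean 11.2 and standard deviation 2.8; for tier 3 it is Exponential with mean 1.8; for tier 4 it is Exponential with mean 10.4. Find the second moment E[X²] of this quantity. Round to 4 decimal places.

For each component E[X²] = Var + (mean)², giving 1: 20.48; 2: 133.28; 3: 6.48; 4: 216.32.
Overall E[X²] = 0.17·20.48 + 0.3·133.28 + 0.3·6.48 + 0.23·216.32 = 95.1632.

95.1632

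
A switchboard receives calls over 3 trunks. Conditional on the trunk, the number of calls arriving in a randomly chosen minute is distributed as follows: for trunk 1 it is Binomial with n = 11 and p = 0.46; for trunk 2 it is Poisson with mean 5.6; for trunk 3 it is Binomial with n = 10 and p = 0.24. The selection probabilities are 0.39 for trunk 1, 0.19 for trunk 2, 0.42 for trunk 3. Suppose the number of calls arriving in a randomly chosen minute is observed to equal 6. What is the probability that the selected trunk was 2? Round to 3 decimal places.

Likelihoods P(X=6 | ·): 1: 0.200982; 2: 0.158397; 3: 0.0133888.
Posterior ∝ prior × likelihood. Numerator for 2: 0.19·0.158397 = 0.0300954.
Normalizing constant: 0.39·0.200982 + 0.19·0.158397 + 0.42·0.0133888 = 0.114102.
P(2 | observation) = 0.0300954 / 0.114102 = 0.263759.

0.264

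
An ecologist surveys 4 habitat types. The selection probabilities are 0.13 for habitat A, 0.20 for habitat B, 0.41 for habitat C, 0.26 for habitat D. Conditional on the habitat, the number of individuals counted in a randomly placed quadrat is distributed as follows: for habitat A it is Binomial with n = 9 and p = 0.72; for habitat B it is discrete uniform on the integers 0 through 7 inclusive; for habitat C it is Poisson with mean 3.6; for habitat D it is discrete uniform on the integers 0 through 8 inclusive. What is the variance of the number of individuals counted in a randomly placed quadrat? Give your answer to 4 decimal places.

5.4069

Per component, A: μ=6.48, E[X²]=43.8048; B: μ=3.5, E[X²]=17.5; C: μ=3.6, E[X²]=16.56; D: μ=4, E[X²]=22.6667.
E[X] = 0.13·6.48 + 0.2·3.5 + 0.41·3.6 + 0.26·4 = 4.0584.
E[X²] = 0.13·43.8048 + 0.2·17.5 + 0.41·16.56 + 0.26·22.6667 = 21.8776.
Var(X) = E[X²] − (E[X])² = 21.8776 − 16.4706 = 5.40695.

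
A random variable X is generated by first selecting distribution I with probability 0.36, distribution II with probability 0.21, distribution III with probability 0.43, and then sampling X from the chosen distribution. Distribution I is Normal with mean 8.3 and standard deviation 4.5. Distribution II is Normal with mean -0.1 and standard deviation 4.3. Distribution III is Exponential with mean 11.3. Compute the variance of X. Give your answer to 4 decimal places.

84.5425

Per component, I: μ=8.3, E[X²]=89.14; II: μ=-0.1, E[X²]=18.5; III: μ=11.3, E[X²]=255.38.
E[X] = 0.36·8.3 + 0.21·-0.1 + 0.43·11.3 = 7.826.
E[X²] = 0.36·89.14 + 0.21·18.5 + 0.43·255.38 = 145.789.
Var(X) = E[X²] − (E[X])² = 145.789 − 61.2463 = 84.5425.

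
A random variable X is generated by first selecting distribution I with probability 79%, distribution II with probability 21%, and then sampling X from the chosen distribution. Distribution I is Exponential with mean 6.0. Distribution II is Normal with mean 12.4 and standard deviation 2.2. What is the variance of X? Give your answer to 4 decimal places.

Per component, I: μ=6, E[X²]=72; II: μ=12.4, E[X²]=158.6.
E[X] = 0.79·6 + 0.21·12.4 = 7.344.
E[X²] = 0.79·72 + 0.21·158.6 = 90.186.
Var(X) = E[X²] − (E[X])² = 90.186 − 53.9343 = 36.2517.

36.2517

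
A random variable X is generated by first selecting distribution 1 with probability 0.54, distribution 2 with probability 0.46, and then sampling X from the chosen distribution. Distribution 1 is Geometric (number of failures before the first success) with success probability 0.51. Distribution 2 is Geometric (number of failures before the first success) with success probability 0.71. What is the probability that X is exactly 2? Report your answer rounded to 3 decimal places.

Conditional on each component, P(X = 2): 1: 0.122451; 2: 0.059711.
By total probability, P(X = 2) = 0.54·0.122451 + 0.46·0.059711 = 0.0935906.

0.094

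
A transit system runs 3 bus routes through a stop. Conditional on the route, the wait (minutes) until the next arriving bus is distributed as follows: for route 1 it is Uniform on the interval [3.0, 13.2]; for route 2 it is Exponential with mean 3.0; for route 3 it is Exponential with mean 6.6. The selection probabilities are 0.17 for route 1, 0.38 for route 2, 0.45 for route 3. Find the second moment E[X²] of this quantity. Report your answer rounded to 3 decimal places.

For each component E[X²] = Var + (mean)², giving 1: 74.28; 2: 18; 3: 87.12.
Overall E[X²] = 0.17·74.28 + 0.38·18 + 0.45·87.12 = 58.6716.

58.672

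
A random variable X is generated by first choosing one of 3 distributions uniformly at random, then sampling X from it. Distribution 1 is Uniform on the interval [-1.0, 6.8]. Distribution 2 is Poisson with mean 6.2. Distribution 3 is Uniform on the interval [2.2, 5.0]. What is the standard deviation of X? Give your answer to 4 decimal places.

2.4474

Per component, 1: μ=2.9, E[X²]=13.48; 2: μ=6.2, E[X²]=44.64; 3: μ=3.6, E[X²]=13.6133.
E[X] = 0.333333·2.9 + 0.333333·6.2 + 0.333333·3.6 = 4.23333.
E[X²] = 0.333333·13.48 + 0.333333·44.64 + 0.333333·13.6133 = 23.9111.
Var(X) = E[X²] − (E[X])² = 23.9111 − 17.9211 = 5.99.
SD(X) = √5.99 = 2.44745.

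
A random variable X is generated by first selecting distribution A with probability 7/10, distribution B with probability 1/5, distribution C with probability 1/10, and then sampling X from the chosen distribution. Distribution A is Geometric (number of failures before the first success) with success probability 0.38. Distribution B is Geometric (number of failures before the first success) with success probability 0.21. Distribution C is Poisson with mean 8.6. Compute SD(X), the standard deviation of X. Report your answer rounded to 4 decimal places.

Per component, A: μ=1.63158, E[X²]=6.95568; B: μ=3.7619, E[X²]=32.0658; C: μ=8.6, E[X²]=82.56.
E[X] = 0.7·1.63158 + 0.2·3.7619 + 0.1·8.6 = 2.75449.
E[X²] = 0.7·6.95568 + 0.2·32.0658 + 0.1·82.56 = 19.5381.
Var(X) = E[X²] − (E[X])² = 19.5381 − 7.58719 = 11.9509.
SD(X) = √11.9509 = 3.45701.

3.4570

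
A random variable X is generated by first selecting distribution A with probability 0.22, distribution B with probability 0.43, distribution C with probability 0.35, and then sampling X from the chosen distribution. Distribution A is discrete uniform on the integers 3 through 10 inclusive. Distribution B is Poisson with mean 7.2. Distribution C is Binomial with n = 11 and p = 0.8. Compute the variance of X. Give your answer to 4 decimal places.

Per component, A: μ=6.5, E[X²]=47.5; B: μ=7.2, E[X²]=59.04; C: μ=8.8, E[X²]=79.2.
E[X] = 0.22·6.5 + 0.43·7.2 + 0.35·8.8 = 7.606.
E[X²] = 0.22·47.5 + 0.43·59.04 + 0.35·79.2 = 63.5572.
Var(X) = E[X²] − (E[X])² = 63.5572 − 57.8512 = 5.70596.

5.7060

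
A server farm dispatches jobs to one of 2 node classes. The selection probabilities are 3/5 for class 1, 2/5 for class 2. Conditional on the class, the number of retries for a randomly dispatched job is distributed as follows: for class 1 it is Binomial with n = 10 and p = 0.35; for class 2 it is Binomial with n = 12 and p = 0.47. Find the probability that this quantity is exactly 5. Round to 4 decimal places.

Conditional on each class, P(X = 5): 1: 0.15357; 2: 0.213376.
By total probability, P(X = 5) = 0.6·0.15357 + 0.4·0.213376 = 0.177493.

0.1775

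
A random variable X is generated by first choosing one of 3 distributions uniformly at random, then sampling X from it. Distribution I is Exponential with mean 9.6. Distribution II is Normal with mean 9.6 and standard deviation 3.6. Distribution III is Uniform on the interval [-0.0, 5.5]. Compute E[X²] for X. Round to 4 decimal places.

For each component E[X²] = Var + (mean)², giving I: 184.32; II: 105.12; III: 10.0833.
Overall E[X²] = 0.333333·184.32 + 0.333333·105.12 + 0.333333·10.0833 = 99.8411.

99.8411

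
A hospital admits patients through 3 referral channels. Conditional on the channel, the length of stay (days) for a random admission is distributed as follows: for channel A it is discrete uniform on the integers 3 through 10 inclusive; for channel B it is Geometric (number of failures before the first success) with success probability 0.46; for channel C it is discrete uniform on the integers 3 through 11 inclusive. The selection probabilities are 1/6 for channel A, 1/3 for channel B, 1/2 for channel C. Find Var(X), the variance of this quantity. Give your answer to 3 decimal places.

Per component, A: μ=6.5, E[X²]=47.5; B: μ=1.17391, E[X²]=3.93006; C: μ=7, E[X²]=55.6667.
E[X] = 0.166667·6.5 + 0.333333·1.17391 + 0.5·7 = 4.97464.
E[X²] = 0.166667·47.5 + 0.333333·3.93006 + 0.5·55.6667 = 37.06.
Var(X) = E[X²] − (E[X])² = 37.06 − 24.747 = 12.313.

12.313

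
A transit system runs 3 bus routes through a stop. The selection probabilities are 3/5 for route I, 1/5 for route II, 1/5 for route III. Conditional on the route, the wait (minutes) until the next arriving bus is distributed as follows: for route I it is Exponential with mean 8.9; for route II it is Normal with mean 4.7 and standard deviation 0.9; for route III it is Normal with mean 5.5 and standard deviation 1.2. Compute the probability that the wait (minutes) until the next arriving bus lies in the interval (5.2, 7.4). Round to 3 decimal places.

Conditional on each route, P(5.2 < X < 7.4): I: 0.1221; II: 0.287907; III: 0.542034.
By total probability, P(5.2 < X < 7.4) = 0.6·0.1221 + 0.2·0.287907 + 0.2·0.542034 = 0.239248.

0.239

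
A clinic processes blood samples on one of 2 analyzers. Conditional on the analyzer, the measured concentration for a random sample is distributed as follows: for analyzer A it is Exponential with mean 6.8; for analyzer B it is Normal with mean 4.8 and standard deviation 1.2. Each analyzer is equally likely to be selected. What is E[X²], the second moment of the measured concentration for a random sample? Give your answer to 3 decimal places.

58.480

For each component E[X²] = Var + (mean)², giving A: 92.48; B: 24.48.
Overall E[X²] = 0.5·92.48 + 0.5·24.48 = 58.48.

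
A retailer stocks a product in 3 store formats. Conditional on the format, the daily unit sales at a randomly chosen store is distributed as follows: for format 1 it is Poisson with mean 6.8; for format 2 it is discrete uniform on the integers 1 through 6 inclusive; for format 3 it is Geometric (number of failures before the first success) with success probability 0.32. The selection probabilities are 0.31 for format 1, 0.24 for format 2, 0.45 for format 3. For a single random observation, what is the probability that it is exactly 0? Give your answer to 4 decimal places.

0.1443

Conditional on each format, P(X = 0): 1: 0.00111378; 2: 0; 3: 0.32.
By total probability, P(X = 0) = 0.31·0.00111378 + 0.24·0 + 0.45·0.32 = 0.144345.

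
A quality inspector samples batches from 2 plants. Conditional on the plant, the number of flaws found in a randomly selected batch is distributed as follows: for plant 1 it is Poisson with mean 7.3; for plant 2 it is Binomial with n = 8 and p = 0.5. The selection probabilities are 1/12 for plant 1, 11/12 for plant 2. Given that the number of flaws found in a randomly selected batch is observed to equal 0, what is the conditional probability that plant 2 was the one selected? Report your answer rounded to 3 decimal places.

Likelihoods P(X=0 | ·): 1: 0.000675539; 2: 0.00390625.
Posterior ∝ prior × likelihood. Numerator for 2: 0.916667·0.00390625 = 0.00358073.
Normalizing constant: 0.0833333·0.000675539 + 0.916667·0.00390625 = 0.00363702.
P(2 | observation) = 0.00358073 / 0.00363702 = 0.984522.

0.985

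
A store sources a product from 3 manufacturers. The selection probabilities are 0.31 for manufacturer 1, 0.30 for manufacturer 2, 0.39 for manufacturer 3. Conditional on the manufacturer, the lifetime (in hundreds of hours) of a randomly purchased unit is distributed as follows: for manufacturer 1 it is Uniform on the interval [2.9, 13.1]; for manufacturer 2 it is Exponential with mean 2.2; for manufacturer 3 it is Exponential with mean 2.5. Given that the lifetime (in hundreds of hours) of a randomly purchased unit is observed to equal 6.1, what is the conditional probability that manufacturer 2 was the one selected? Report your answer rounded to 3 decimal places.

Likelihoods f(6.1 | ·): 1: 0.0980392; 2: 0.0284052; 3: 0.0348643.
Posterior ∝ prior × likelihood. Numerator for 2: 0.3·0.0284052 = 0.00852155.
Normalizing constant: 0.31·0.0980392 + 0.3·0.0284052 + 0.39·0.0348643 = 0.0525108.
P(2 | observation) = 0.00852155 / 0.0525108 = 0.162282.

0.162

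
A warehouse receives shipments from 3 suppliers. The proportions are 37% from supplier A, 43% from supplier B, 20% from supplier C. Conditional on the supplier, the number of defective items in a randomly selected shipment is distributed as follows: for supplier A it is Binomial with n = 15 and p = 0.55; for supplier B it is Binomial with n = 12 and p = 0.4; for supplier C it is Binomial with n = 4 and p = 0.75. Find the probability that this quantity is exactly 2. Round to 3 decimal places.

Conditional on each supplier, P(X = 2): A: 0.000985547; B: 0.0638523; C: 0.210938.
By total probability, P(X = 2) = 0.37·0.000985547 + 0.43·0.0638523 + 0.2·0.210938 = 0.0700086.

0.070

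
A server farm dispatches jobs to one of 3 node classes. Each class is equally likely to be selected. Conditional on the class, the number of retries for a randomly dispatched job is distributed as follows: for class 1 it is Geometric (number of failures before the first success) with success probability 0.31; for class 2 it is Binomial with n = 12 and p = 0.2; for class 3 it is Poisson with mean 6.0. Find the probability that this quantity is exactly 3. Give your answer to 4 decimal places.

0.1424

Conditional on each class, P(X = 3): 1: 0.101838; 2: 0.236223; 3: 0.0892351.
By total probability, P(X = 3) = 0.333333·0.101838 + 0.333333·0.236223 + 0.333333·0.0892351 = 0.142432.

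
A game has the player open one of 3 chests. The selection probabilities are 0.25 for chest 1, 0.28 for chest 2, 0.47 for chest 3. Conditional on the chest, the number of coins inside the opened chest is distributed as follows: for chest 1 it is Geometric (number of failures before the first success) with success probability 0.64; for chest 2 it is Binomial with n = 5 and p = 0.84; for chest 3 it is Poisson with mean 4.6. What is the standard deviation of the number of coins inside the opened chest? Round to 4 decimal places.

Per component, 1: μ=0.5625, E[X²]=1.19531; 2: μ=4.2, E[X²]=18.312; 3: μ=4.6, E[X²]=25.76.
E[X] = 0.25·0.5625 + 0.28·4.2 + 0.47·4.6 = 3.47863.
E[X²] = 0.25·1.19531 + 0.28·18.312 + 0.47·25.76 = 17.5334.
Var(X) = E[X²] − (E[X])² = 17.5334 − 12.1008 = 5.43256.
SD(X) = √5.43256 = 2.33078.

2.3308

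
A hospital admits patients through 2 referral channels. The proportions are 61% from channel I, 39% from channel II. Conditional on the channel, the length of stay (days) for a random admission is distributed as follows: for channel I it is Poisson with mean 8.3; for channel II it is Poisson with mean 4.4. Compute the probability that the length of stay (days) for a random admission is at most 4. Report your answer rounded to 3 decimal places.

0.266

Conditional on each channel, P(X ≤ 4): I: 0.0836969; II: 0.551184.
By total probability, P(X ≤ 4) = 0.61·0.0836969 + 0.39·0.551184 = 0.266017.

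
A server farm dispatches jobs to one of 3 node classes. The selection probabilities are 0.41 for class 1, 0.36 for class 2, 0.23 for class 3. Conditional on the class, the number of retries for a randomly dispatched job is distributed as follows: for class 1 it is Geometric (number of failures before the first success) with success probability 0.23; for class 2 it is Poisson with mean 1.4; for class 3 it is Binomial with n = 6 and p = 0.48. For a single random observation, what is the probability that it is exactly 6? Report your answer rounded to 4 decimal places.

0.0234

Conditional on each class, P(X = 6): 1: 0.0479371; 2: 0.00257883; 3: 0.0122306.
By total probability, P(X = 6) = 0.41·0.0479371 + 0.36·0.00257883 + 0.23·0.0122306 = 0.0233956.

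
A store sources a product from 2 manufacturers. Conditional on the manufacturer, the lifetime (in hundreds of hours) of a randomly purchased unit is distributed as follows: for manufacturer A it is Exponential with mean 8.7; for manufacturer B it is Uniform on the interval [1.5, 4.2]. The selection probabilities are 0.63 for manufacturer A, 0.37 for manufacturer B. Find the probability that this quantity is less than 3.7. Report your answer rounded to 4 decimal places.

0.5197

Conditional on each manufacturer, P(X < 3.7): A: 0.346418; B: 0.814815.
By total probability, P(X < 3.7) = 0.63·0.346418 + 0.37·0.814815 = 0.519725.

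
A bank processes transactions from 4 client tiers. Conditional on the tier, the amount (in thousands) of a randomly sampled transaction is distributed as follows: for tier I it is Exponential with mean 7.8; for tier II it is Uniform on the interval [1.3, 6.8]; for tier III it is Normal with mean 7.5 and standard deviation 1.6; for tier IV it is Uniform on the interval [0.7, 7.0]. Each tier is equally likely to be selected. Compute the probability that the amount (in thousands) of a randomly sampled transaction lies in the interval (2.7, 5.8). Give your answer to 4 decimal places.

Conditional on each tier, P(2.7 < X < 5.8): I: 0.231999; II: 0.563636; III: 0.142654; IV: 0.492063.
By total probability, P(2.7 < X < 5.8) = 0.25·0.231999 + 0.25·0.563636 + 0.25·0.142654 + 0.25·0.492063 = 0.357588.

0.3576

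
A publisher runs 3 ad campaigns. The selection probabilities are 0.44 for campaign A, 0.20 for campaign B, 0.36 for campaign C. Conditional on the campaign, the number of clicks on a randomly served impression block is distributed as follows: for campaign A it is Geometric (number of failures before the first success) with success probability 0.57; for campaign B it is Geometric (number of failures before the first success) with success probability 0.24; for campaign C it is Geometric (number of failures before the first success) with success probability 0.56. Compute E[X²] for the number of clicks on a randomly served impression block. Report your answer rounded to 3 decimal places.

For each component E[X²] = Var + (mean)², giving A: 1.89258; B: 23.2222; C: 2.02041.
Overall E[X²] = 0.44·1.89258 + 0.2·23.2222 + 0.36·2.02041 = 6.20453.

6.205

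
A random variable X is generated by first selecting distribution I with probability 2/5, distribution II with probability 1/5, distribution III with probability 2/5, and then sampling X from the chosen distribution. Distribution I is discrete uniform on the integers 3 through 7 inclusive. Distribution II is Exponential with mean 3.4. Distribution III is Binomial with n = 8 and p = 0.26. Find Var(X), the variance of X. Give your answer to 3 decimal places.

5.436

Per component, I: μ=5, E[X²]=27; II: μ=3.4, E[X²]=23.12; III: μ=2.08, E[X²]=5.8656.
E[X] = 0.4·5 + 0.2·3.4 + 0.4·2.08 = 3.512.
E[X²] = 0.4·27 + 0.2·23.12 + 0.4·5.8656 = 17.7702.
Var(X) = E[X²] − (E[X])² = 17.7702 − 12.3341 = 5.4361.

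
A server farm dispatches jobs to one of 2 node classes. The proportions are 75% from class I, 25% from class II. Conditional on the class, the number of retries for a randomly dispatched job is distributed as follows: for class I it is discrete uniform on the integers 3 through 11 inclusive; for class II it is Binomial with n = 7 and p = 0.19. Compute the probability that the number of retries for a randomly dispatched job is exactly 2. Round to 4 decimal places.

Conditional on each class, P(X = 2): I: 0; II: 0.264333.
By total probability, P(X = 2) = 0.75·0 + 0.25·0.264333 = 0.0660833.

0.0661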